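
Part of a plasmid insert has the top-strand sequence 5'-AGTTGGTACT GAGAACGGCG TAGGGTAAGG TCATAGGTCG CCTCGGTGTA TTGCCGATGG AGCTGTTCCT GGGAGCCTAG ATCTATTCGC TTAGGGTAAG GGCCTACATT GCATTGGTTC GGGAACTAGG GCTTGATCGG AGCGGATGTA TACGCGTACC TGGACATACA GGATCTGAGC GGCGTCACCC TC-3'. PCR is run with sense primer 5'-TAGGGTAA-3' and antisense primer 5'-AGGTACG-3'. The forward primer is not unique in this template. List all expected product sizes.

The forward primer TAGGGTAA matches the top strand at positions 21–28, 92–99.
The reverse primer's reverse complement is CGTACCT, matching at positions 155–161.
Each forward site pairs with the reverse site to give a product ending at position 161: sizes 141, 70 bp.

141 bp, 70 bp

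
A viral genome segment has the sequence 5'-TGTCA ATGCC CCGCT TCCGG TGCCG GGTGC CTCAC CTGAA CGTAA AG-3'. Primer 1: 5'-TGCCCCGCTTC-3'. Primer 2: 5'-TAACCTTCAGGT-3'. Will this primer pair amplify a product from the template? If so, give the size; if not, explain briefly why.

No product — primer 2 has no binding site in the template.

Primer 2 (TAACCTTCAGGT) does not match the top strand, and its reverse complement ACCTGAAGGTTA does not match either.
With no annealing site for primer 2, no amplification occurs.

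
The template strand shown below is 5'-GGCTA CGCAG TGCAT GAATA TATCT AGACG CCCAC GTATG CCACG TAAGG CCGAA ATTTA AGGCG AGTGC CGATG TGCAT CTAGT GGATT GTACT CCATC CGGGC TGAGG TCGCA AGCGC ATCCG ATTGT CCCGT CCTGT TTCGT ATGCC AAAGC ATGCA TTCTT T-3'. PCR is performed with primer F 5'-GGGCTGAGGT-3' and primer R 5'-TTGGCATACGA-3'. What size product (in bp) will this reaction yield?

Scanning the template, GGGCTGAGGT occurs at positions 102–111; this primer anneals to the bottom strand there with its 3' end pointing downstream.
Taking the reverse complement of TTGGCATACGA gives TCGTATGCCAA, found at positions 142–152 on the template; the primer anneals here to the top strand with its 3' end pointing upstream.
Amplicon spans positions 102–152: 51 bp.

51 bp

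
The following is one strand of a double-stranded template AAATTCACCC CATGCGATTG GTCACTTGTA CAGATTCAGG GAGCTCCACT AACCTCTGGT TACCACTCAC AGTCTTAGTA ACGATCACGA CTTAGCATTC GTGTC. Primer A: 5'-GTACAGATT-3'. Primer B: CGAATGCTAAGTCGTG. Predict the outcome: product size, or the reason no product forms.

Yes — a 74 bp product.

Primer A (GTACAGATT) matches the top strand at positions 28–36; it acts as a forward primer.
Primer B's reverse complement is CACGACTTAGCATTCG, matching the top strand at positions 86–101; it acts as a reverse primer.
The 3' ends face each other across positions 28–101, giving a 74 bp product.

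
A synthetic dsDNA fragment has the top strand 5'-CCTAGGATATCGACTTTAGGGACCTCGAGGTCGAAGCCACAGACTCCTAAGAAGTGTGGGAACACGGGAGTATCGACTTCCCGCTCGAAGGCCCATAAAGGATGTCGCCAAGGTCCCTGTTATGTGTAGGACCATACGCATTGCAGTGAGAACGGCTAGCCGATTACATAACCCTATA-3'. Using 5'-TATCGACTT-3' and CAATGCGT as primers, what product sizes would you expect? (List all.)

The forward primer TATCGACTT matches the top strand at positions 8–16, 71–79.
The reverse primer's reverse complement is ACGCATTG, matching at positions 136–143.
Each forward site pairs with the reverse site to give a product ending at position 143: sizes 136, 73 bp.

136 bp, 73 bp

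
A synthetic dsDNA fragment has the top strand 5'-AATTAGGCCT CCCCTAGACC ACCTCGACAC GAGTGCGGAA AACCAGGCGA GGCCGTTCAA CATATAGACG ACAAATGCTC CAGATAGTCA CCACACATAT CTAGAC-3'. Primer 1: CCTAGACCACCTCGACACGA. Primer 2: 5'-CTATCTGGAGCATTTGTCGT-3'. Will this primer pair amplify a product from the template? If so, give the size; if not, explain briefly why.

Yes — a 75 bp product.

Primer 1 (CCTAGACCACCTCGACACGA) matches the top strand at positions 13–32; it acts as a forward primer.
Primer 2's reverse complement is ACGACAAATGCTCCAGATAG, matching the top strand at positions 68–87; it acts as a reverse primer.
The 3' ends face each other across positions 13–87, giving a 75 bp product.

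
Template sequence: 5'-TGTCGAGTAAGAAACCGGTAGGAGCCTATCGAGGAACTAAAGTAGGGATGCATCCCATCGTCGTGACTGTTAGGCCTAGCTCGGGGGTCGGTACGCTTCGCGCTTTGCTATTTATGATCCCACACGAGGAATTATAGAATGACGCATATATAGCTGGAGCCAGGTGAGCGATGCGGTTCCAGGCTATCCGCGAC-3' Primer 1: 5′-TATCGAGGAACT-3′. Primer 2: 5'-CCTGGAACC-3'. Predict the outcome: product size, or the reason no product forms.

Yes — a 157 bp product.

Primer 1 (TATCGAGGAACT) matches the top strand at positions 27–38; it acts as a forward primer.
Primer 2's reverse complement is GGTTCCAGG, matching the top strand at positions 175–183; it acts as a reverse primer.
The 3' ends face each other across positions 27–183, giving a 157 bp product.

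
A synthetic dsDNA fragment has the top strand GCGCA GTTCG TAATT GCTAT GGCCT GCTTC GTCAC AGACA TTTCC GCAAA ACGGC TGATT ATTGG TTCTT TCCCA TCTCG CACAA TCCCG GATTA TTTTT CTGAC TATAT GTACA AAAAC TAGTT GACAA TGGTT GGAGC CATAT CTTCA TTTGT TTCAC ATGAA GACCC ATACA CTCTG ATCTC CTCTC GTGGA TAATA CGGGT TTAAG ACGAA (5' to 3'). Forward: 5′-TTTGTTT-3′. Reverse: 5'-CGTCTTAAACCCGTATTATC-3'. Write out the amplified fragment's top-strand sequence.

5'-TTTGTTTCACATGAAGACCCATACACTCTGATCTCCTCTCGTGGATAATACGGGTTTAAGACG-3'

Scanning the template, TTTGTTT occurs at positions 151–157; this primer anneals to the bottom strand there with its 3' end pointing downstream.
Reverse complement of the reverse primer: GATAATACGGGTTTAAGACG. This occurs on the top strand at positions 194–213.
The product is the template from position 151 through 213 (63 bp).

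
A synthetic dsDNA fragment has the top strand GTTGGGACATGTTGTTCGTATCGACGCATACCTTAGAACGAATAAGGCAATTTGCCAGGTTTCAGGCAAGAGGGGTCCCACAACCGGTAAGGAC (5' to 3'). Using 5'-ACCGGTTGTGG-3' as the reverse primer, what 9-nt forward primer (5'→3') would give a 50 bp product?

The reverse primer's reverse complement CCACAACCGGT matches the template at positions 78–88, so the product ends at position 88.
A 50 bp product then starts at position 88 − 50 + 1 = 39.
The forward primer is identical to the top strand there: CGAATAAGG.

5'-CGAATAAGG-3'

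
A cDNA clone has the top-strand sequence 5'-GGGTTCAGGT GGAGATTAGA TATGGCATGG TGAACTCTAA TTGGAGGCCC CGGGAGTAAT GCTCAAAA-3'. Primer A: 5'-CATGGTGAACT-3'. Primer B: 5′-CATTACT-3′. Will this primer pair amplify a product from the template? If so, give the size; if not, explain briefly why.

Primer A (CATGGTGAACT) matches the top strand at positions 26–36; it acts as a forward primer.
Primer B's reverse complement is AGTAATG, matching the top strand at positions 55–61; it acts as a reverse primer.
The 3' ends face each other across positions 26–61, giving a 36 bp product.

Yes — a 36 bp product.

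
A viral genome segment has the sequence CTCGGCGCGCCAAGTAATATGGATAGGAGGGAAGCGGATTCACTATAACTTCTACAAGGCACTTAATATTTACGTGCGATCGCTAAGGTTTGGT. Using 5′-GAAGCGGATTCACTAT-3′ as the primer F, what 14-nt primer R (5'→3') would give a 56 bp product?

The forward primer binds at positions 31–46, so a 56 bp product ends at position 31 + 56 − 1 = 86.
The reverse primer anneals to the top strand over positions 73–86, i.e. to CGTGCGATCGCTAA.
Its sequence written 5'→3' is the reverse complement: TTAGCGATCGCACG.

5'-TTAGCGATCGCACG-3'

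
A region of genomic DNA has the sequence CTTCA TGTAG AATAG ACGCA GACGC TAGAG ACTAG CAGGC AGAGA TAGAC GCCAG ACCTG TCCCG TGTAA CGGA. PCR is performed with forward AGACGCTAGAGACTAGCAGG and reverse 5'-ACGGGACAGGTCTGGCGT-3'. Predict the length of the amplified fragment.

Forward primer AGACGCTAGAGACTAGCAGG is found on the top strand at positions 20–39.
Reverse complement of the reverse primer: ACGCCAGACCTGTCCCGT. This occurs on the top strand at positions 49–66.
The product runs from position 20 to position 66, so its length is 66 − 20 + 1 = 47 bp.

47 bp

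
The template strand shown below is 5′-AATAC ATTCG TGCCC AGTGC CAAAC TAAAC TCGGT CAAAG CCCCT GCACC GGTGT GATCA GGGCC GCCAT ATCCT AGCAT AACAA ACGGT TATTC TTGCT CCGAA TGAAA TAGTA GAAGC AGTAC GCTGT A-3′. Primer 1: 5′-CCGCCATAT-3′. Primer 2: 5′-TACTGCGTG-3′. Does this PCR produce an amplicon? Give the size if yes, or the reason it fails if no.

Primer 2 (TACTGCGTG) does not match the top strand, and its reverse complement CACGCAGTA does not match either.
With no annealing site for primer 2, no amplification occurs.

No product — primer 2 has no binding site in the template.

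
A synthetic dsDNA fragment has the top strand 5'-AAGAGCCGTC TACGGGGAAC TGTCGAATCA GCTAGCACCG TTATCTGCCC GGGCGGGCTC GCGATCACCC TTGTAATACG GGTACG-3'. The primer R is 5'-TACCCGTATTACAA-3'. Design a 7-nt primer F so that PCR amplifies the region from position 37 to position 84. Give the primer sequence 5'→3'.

The reverse primer's reverse complement TTGTAATACGGGTA matches the template at positions 71–84; the product starts at position 37.
The forward primer is identical to the top strand over positions 37–43: ACCGTTA.

5'-ACCGTTA-3'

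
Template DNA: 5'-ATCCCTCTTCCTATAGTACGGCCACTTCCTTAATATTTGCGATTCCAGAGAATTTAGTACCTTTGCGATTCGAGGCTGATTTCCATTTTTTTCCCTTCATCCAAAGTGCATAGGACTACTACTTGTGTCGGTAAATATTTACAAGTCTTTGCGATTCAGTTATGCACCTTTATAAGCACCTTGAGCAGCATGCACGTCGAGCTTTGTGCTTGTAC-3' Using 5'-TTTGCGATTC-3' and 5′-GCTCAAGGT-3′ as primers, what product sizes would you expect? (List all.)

The forward primer TTTGCGATTC matches the top strand at positions 36–45, 62–71, 148–157.
The reverse primer's reverse complement is ACCTTGAGC, matching at positions 178–186.
Each forward site pairs with the reverse site to give a product ending at position 186: sizes 151, 125, 39 bp.

151 bp, 125 bp, 39 bp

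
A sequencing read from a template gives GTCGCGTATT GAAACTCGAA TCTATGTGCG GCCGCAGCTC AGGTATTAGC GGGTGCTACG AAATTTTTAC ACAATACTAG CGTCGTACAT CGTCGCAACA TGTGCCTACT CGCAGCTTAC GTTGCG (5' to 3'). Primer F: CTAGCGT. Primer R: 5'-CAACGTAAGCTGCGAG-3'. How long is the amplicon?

Scanning the template, CTAGCGT occurs at positions 77–83; this primer anneals to the bottom strand there with its 3' end pointing downstream.
Reverse complement of the reverse primer: CTCGCAGCTTACGTTG. This occurs on the top strand at positions 109–124.
Amplicon spans positions 77–124: 48 bp.

48 bp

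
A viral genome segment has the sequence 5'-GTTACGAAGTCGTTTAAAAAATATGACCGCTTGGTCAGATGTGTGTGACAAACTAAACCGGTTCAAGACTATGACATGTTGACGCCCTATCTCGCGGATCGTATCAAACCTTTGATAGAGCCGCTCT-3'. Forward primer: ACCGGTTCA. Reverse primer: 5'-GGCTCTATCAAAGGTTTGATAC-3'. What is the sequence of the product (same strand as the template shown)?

5'-ACCGGTTCAAGACTATGACATGTTGACGCCCTATCTCGCGGATCGTATCAAACCTTTGATAGAGCC-3'

Scanning the template, ACCGGTTCA occurs at positions 57–65; this primer anneals to the bottom strand there with its 3' end pointing downstream.
The reverse primer's reverse complement is GTATCAAACCTTTGATAGAGCC, which matches the template at positions 101–122.
The product is the template from position 57 through 122 (66 bp).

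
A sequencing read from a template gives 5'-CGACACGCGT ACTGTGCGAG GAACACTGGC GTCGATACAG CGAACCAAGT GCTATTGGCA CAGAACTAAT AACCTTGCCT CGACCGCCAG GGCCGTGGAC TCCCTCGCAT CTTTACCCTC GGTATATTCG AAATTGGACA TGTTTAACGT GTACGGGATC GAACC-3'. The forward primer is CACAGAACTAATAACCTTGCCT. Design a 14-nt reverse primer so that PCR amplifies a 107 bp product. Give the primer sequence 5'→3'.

The forward primer binds at positions 59–80, so a 107 bp product ends at position 59 + 107 − 1 = 165.
The reverse primer anneals to the top strand over positions 152–165, i.e. to TACGGGATCGAACC.
Its sequence written 5'→3' is the reverse complement: GGTTCGATCCCGTA.

5'-GGTTCGATCCCGTA-3'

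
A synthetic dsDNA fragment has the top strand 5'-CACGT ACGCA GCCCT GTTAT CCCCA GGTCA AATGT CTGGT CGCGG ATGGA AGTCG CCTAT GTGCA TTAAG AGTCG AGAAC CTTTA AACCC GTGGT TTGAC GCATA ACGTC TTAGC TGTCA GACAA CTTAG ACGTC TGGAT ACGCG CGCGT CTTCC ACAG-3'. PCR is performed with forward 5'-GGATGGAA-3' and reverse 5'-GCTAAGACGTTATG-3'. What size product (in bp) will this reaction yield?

72 bp

Scanning the template, GGATGGAA occurs at positions 44–51; this primer anneals to the bottom strand there with its 3' end pointing downstream.
The reverse primer's reverse complement is CATAACGTCTTAGC, which matches the template at positions 102–115.
Amplicon spans positions 44–115: 72 bp.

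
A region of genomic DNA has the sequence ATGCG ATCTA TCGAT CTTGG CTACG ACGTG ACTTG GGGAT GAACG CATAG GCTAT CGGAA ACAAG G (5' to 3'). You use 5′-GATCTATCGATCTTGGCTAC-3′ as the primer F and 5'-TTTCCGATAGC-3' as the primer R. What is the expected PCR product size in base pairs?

The forward primer matches the template at positions 5–24.
Taking the reverse complement of TTTCCGATAGC gives GCTATCGGAAA, found at positions 51–61 on the template; the primer anneals here to the top strand with its 3' end pointing upstream.
Product length = (reverse-primer end) − (forward-primer start) + 1 = 61 − 5 + 1 = 57 bp.

57 bp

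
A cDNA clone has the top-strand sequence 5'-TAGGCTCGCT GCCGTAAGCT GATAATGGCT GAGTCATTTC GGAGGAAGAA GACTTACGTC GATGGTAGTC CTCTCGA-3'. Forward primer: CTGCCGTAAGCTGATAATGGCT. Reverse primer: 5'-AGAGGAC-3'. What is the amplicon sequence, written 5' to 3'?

Forward primer CTGCCGTAAGCTGATAATGGCT is found on the top strand at positions 9–30.
The reverse primer's reverse complement is GTCCTCT, which matches the template at positions 68–74.
The product is the template from position 9 through 74 (66 bp).

5'-CTGCCGTAAGCTGATAATGGCTGAGTCATTTCGGAGGAAGAAGACTTACGTCGATGGTAGTCCTCT-3'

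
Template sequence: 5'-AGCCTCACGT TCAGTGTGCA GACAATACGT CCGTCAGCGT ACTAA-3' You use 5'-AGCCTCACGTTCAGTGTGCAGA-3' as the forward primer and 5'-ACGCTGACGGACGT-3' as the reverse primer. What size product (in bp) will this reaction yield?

40 bp

The forward primer matches the template at positions 1–22.
Reverse complement of the reverse primer: ACGTCCGTCAGCGT. This occurs on the top strand at positions 27–40.
The product runs from position 1 to position 40, so its length is 40 − 1 + 1 = 40 bp.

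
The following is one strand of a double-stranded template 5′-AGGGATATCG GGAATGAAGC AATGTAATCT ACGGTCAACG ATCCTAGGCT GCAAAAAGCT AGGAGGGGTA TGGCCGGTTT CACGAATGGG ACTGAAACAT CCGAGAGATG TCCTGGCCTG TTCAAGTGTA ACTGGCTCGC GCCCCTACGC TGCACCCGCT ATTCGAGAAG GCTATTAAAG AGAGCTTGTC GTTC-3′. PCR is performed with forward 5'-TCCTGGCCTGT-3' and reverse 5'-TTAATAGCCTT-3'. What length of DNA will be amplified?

Scanning the template, TCCTGGCCTGT occurs at positions 111–121; this primer anneals to the bottom strand there with its 3' end pointing downstream.
Reverse complement of the reverse primer: AAGGCTATTAA. This occurs on the top strand at positions 168–178.
Amplicon spans positions 111–178: 68 bp.

68 bp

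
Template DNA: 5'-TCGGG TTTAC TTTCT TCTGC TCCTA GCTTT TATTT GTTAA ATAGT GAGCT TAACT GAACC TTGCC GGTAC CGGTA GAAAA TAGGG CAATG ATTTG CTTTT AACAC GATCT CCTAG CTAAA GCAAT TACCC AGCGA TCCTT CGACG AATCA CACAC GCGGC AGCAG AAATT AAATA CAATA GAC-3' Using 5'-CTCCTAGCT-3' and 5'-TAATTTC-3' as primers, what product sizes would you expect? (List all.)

152 bp, 63 bp

The forward primer CTCCTAGCT matches the top strand at positions 20–28, 109–117.
The reverse primer's reverse complement is GAAATTA, matching at positions 165–171.
Each forward site pairs with the reverse site to give a product ending at position 171: sizes 152, 63 bp.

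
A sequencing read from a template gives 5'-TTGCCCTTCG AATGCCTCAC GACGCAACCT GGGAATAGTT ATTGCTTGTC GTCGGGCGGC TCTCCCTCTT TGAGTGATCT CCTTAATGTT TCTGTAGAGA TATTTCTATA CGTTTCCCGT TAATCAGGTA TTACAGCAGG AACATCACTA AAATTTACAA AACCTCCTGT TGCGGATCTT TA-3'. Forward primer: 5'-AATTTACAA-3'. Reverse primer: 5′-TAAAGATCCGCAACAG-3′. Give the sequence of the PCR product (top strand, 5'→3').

Forward primer AATTTACAA is found on the top strand at positions 152–160.
Taking the reverse complement of TAAAGATCCGCAACAG gives CTGTTGCGGATCTTTA, found at positions 167–182 on the template; the primer anneals here to the top strand with its 3' end pointing upstream.
The product is the template from position 152 through 182 (31 bp).

5'-AATTTACAAAACCTCCTGTTGCGGATCTTTA-3'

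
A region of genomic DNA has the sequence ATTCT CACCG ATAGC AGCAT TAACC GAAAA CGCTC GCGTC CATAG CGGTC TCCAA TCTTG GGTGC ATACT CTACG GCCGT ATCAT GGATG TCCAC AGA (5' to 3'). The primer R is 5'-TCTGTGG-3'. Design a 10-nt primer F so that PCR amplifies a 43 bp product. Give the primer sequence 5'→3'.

5'-TCTTGGGTGC-3'

The reverse primer's reverse complement CCACAGA matches the template at positions 92–98, so the product ends at position 98.
A 43 bp product then starts at position 98 − 43 + 1 = 56.
The forward primer is identical to the top strand there: TCTTGGGTGC.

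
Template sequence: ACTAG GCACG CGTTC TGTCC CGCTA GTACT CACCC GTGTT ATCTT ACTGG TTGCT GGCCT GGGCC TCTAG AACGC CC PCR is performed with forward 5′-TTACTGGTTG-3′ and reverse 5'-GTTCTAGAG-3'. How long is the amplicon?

The forward primer matches the template at positions 44–53.
Reverse complement of the reverse primer: CTCTAGAAC. This occurs on the top strand at positions 65–73.
Product length = (reverse-primer end) − (forward-primer start) + 1 = 73 − 44 + 1 = 30 bp.

30 bp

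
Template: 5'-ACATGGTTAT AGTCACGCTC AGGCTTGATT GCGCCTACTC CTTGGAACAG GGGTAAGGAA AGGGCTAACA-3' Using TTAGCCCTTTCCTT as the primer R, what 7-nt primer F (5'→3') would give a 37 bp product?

5'-CGCCTAC-3'

The reverse primer's reverse complement AAGGAAAGGGCTAA matches the template at positions 55–68, so the product ends at position 68.
A 37 bp product then starts at position 68 − 37 + 1 = 32.
The forward primer is identical to the top strand there: CGCCTAC.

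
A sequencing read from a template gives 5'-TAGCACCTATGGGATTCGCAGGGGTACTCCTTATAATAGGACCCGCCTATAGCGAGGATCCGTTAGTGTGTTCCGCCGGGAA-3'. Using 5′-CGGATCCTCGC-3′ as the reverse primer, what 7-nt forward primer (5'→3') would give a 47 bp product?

The reverse primer's reverse complement GCGAGGATCCG matches the template at positions 52–62, so the product ends at position 62.
A 47 bp product then starts at position 62 − 47 + 1 = 16.
The forward primer is identical to the top strand there: TCGCAGG.

5'-TCGCAGG-3'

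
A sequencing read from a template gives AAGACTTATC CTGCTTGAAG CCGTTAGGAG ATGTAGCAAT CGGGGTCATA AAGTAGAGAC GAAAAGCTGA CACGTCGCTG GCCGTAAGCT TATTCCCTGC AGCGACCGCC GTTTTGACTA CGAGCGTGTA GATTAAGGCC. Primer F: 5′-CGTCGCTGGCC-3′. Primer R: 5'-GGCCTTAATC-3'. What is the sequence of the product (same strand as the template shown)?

Scanning the template, CGTCGCTGGCC occurs at positions 73–83; this primer anneals to the bottom strand there with its 3' end pointing downstream.
Reverse complement of the reverse primer: GATTAAGGCC. This occurs on the top strand at positions 131–140.
The product is the template from position 73 through 140 (68 bp).

5'-CGTCGCTGGCCGTAAGCTTATTCCCTGCAGCGACCGCCGTTTTGACTACGAGCGTGTAGATTAAGGCC-3'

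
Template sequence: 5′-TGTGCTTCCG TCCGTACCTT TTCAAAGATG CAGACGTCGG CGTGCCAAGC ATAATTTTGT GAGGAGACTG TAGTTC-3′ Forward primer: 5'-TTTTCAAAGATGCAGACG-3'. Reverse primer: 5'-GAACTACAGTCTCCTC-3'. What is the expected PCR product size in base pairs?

58 bp

Scanning the template, TTTTCAAAGATGCAGACG occurs at positions 19–36; this primer anneals to the bottom strand there with its 3' end pointing downstream.
The reverse primer's reverse complement is GAGGAGACTGTAGTTC, which matches the template at positions 61–76.
The product runs from position 19 to position 76, so its length is 76 − 19 + 1 = 58 bp.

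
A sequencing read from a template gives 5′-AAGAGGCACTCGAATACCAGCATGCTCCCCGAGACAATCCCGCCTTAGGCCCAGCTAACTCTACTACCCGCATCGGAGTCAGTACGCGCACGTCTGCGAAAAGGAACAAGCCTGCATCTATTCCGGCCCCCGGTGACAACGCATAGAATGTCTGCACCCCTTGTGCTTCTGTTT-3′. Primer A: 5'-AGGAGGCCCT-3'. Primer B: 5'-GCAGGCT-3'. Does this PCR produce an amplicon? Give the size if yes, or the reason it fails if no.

Primer A (AGGAGGCCCT) does not match the top strand, and its reverse complement AGGGCCTCCT does not match either.
With no annealing site for primer A, no amplification occurs.

No product — primer A has no binding site in the template.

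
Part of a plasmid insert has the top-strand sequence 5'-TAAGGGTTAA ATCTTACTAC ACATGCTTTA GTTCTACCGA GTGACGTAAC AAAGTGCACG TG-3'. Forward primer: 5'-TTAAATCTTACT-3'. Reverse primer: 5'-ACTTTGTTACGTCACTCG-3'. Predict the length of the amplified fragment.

Scanning the template, TTAAATCTTACT occurs at positions 7–18; this primer anneals to the bottom strand there with its 3' end pointing downstream.
Reverse complement of the reverse primer: CGAGTGACGTAACAAAGT. This occurs on the top strand at positions 38–55.
Amplicon spans positions 7–55: 49 bp.

49 bp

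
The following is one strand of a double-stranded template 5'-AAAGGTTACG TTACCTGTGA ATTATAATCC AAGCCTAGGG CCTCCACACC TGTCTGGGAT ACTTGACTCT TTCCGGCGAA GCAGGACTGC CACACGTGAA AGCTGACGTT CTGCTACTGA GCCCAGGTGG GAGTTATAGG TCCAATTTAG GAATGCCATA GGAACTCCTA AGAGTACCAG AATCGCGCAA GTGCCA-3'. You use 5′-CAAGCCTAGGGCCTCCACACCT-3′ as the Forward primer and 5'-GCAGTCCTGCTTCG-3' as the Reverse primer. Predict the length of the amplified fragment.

61 bp

Forward primer CAAGCCTAGGGCCTCCACACCT is found on the top strand at positions 30–51.
The reverse primer's reverse complement is CGAAGCAGGACTGC, which matches the template at positions 77–90.
The product runs from position 30 to position 90, so its length is 90 − 30 + 1 = 61 bp.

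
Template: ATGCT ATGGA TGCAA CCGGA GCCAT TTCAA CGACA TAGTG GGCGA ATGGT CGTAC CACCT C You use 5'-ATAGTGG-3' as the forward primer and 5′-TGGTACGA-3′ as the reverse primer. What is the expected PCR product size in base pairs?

23 bp

The forward primer matches the template at positions 35–41.
The reverse primer's reverse complement is TCGTACCA, which matches the template at positions 50–57.
Amplicon spans positions 35–57: 23 bp.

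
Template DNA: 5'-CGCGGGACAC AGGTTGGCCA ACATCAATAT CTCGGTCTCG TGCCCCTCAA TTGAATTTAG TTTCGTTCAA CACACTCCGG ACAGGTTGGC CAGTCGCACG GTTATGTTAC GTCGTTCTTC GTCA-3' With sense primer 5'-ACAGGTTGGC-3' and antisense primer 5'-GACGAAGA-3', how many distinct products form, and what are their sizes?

Two products: 115 bp, 43 bp

The forward primer ACAGGTTGGC matches the top strand at positions 9–18, 81–90.
The reverse primer's reverse complement is TCTTCGTC, matching at positions 116–123.
Each forward site pairs with the reverse site to give a product ending at position 123: sizes 115, 43 bp.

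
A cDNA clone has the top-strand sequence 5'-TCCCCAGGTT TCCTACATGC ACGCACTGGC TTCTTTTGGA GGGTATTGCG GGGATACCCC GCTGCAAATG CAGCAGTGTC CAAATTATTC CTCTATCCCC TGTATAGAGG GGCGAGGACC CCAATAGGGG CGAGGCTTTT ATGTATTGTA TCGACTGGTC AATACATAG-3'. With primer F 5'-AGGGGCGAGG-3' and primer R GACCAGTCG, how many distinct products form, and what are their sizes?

The forward primer AGGGGCGAGG matches the top strand at positions 108–117, 126–135.
The reverse primer's reverse complement is CGACTGGTC, matching at positions 152–160.
Each forward site pairs with the reverse site to give a product ending at position 160: sizes 53, 35 bp.

Two products: 53 bp, 35 bp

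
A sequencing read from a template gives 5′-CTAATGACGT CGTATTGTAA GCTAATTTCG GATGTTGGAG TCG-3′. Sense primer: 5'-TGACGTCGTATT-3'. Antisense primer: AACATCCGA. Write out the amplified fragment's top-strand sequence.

5'-TGACGTCGTATTGTAAGCTAATTTCGGATGTT-3'

The forward primer matches the template at positions 5–16.
Taking the reverse complement of AACATCCGA gives TCGGATGTT, found at positions 28–36 on the template; the primer anneals here to the top strand with its 3' end pointing upstream.
The product is the template from position 5 through 36 (32 bp).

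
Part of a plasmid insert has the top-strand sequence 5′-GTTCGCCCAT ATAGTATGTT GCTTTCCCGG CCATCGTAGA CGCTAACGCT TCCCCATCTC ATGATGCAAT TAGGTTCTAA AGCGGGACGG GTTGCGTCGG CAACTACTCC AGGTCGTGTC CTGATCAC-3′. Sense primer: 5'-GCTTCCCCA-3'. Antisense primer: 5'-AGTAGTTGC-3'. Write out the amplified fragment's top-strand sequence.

5'-GCTTCCCCATCTCATGATGCAATTAGGTTCTAAAGCGGGACGGGTTGCGTCGGCAACTACT-3'

The forward primer matches the template at positions 48–56.
Taking the reverse complement of AGTAGTTGC gives GCAACTACT, found at positions 100–108 on the template; the primer anneals here to the top strand with its 3' end pointing upstream.
The product is the template from position 48 through 108 (61 bp).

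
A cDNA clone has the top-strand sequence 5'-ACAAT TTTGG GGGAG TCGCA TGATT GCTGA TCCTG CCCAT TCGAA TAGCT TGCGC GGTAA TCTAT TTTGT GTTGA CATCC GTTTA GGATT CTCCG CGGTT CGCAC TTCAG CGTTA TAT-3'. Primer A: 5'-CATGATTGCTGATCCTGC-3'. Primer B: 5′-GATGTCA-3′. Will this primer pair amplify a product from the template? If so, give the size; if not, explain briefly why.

Primer A (CATGATTGCTGATCCTGC) matches the top strand at positions 19–36; it acts as a forward primer.
Primer B's reverse complement is TGACATC, matching the top strand at positions 73–79; it acts as a reverse primer.
The 3' ends face each other across positions 19–79, giving a 61 bp product.

Yes — a 61 bp product.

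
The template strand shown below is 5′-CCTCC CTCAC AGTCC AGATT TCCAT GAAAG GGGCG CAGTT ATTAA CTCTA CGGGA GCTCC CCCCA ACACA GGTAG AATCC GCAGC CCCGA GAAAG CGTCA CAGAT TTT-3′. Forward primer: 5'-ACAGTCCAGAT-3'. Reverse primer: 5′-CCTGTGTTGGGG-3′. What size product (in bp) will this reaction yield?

64 bp

Forward primer ACAGTCCAGAT is found on the top strand at positions 9–19.
The reverse primer's reverse complement is CCCCAACACAGG, which matches the template at positions 61–72.
The product runs from position 9 to position 72, so its length is 72 − 9 + 1 = 64 bp.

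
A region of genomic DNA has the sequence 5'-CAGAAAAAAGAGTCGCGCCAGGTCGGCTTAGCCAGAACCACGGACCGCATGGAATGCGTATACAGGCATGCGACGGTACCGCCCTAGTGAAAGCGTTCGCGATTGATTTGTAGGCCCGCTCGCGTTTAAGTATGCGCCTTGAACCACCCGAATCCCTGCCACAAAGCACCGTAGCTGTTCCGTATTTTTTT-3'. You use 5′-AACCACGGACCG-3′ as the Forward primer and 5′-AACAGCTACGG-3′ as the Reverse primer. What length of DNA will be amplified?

144 bp

Scanning the template, AACCACGGACCG occurs at positions 36–47; this primer anneals to the bottom strand there with its 3' end pointing downstream.
Reverse complement of the reverse primer: CCGTAGCTGTT. This occurs on the top strand at positions 169–179.
The product runs from position 36 to position 179, so its length is 179 − 36 + 1 = 144 bp.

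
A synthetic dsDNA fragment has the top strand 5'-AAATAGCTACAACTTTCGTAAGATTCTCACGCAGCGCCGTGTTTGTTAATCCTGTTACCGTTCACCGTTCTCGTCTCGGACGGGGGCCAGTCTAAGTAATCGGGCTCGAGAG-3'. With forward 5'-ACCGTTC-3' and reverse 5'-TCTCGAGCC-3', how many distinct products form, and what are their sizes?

The forward primer ACCGTTC matches the top strand at positions 57–63, 64–70.
The reverse primer's reverse complement is GGCTCGAGA, matching at positions 103–111.
Each forward site pairs with the reverse site to give a product ending at position 111: sizes 55, 48 bp.

Two products: 55 bp, 48 bp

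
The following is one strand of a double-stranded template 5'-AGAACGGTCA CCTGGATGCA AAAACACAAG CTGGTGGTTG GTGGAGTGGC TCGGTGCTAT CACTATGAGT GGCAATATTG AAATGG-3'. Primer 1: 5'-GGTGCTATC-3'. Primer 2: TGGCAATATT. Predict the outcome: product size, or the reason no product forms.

No product — both primers anneal to the same strand and extend in the same direction.

Primer 1 (GGTGCTATC) matches the top strand at positions 53–61 (3' end points downstream).
Primer 2 (TGGCAATATT) also matches the top strand directly, at positions 70–79 — its reverse complement AATATTGCCA is not present.
Both primers anneal to the bottom strand with 3' ends pointing the same way, so neither can prime synthesis back toward the other.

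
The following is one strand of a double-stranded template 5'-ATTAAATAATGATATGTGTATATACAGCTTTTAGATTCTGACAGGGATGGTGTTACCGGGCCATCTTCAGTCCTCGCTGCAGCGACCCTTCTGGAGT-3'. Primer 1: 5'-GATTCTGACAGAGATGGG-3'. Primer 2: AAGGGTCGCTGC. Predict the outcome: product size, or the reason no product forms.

Primer 1 (GATTCTGACAGAGATGGG) does not match the top strand, and its reverse complement CCCATCTCTGTCAGAATC does not match either.
With no annealing site for primer 1, no amplification occurs.

No product — primer 1 has no binding site in the template.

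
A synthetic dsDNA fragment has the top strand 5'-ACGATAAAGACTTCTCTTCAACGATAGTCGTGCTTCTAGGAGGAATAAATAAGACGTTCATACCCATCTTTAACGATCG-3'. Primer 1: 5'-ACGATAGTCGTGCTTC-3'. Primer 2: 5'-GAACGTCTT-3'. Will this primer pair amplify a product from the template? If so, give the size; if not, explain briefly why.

Primer 1 (ACGATAGTCGTGCTTC) matches the top strand at positions 21–36; it acts as a forward primer.
Primer 2's reverse complement is AAGACGTTC, matching the top strand at positions 51–59; it acts as a reverse primer.
The 3' ends face each other across positions 21–59, giving a 39 bp product.

Yes — a 39 bp product.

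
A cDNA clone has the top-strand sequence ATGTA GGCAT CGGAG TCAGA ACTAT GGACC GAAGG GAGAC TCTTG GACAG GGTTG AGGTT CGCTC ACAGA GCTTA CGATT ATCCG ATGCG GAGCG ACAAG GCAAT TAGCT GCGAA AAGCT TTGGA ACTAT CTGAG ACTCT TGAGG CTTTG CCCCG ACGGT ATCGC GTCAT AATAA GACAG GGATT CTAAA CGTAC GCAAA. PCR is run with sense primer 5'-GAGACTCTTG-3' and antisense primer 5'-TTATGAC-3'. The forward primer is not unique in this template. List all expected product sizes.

The forward primer GAGACTCTTG matches the top strand at positions 36–45, 133–142.
The reverse primer's reverse complement is GTCATAA, matching at positions 166–172.
Each forward site pairs with the reverse site to give a product ending at position 172: sizes 137, 40 bp.

137 bp, 40 bp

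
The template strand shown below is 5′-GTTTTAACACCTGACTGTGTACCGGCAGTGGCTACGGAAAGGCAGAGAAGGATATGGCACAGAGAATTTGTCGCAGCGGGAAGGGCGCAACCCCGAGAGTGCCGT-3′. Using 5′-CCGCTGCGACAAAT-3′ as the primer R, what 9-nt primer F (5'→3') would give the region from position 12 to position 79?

5'-TGACTGTGT-3'

The reverse primer's reverse complement ATTTGTCGCAGCGG matches the template at positions 66–79; the product starts at position 12.
The forward primer is identical to the top strand over positions 12–20: TGACTGTGT.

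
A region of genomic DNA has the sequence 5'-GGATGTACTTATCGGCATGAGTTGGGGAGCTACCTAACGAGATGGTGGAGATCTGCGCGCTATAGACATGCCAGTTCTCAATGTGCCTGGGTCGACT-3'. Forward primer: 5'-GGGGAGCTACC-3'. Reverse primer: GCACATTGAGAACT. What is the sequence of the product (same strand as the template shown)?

Scanning the template, GGGGAGCTACC occurs at positions 24–34; this primer anneals to the bottom strand there with its 3' end pointing downstream.
Taking the reverse complement of GCACATTGAGAACT gives AGTTCTCAATGTGC, found at positions 73–86 on the template; the primer anneals here to the top strand with its 3' end pointing upstream.
The product is the template from position 24 through 86 (63 bp).

5'-GGGGAGCTACCTAACGAGATGGTGGAGATCTGCGCGCTATAGACATGCCAGTTCTCAATGTGC-3'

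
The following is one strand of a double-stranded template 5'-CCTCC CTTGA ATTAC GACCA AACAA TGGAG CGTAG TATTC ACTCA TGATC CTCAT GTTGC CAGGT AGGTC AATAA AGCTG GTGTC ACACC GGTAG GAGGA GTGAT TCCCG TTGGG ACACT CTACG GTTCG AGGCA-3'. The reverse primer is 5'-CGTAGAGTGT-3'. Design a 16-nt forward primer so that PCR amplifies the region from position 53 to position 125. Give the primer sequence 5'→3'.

The reverse primer's reverse complement ACACTCTACG matches the template at positions 116–125; the product starts at position 53.
The forward primer is identical to the top strand over positions 53–68: CATGTTGCCAGGTAGG.

5'-CATGTTGCCAGGTAGG-3'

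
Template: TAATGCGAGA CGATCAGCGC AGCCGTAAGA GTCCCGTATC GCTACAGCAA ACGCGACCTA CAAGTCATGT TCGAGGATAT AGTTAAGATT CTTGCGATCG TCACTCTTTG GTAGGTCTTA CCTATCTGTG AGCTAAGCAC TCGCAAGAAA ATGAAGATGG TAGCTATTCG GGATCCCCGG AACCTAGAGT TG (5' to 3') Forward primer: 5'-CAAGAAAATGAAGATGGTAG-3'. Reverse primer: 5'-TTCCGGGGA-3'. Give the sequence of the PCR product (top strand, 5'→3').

5'-CAAGAAAATGAAGATGGTAGCTATTCGGGATCCCCGGAA-3'

Scanning the template, CAAGAAAATGAAGATGGTAG occurs at positions 144–163; this primer anneals to the bottom strand there with its 3' end pointing downstream.
The reverse primer's reverse complement is TCCCCGGAA, which matches the template at positions 174–182.
The product is the template from position 144 through 182 (39 bp).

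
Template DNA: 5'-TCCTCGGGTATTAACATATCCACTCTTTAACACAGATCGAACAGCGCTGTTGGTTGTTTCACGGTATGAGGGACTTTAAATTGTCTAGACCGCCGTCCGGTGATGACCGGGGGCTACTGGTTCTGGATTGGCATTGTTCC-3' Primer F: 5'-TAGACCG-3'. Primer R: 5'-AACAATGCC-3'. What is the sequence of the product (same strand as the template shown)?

Scanning the template, TAGACCG occurs at positions 86–92; this primer anneals to the bottom strand there with its 3' end pointing downstream.
Taking the reverse complement of AACAATGCC gives GGCATTGTT, found at positions 130–138 on the template; the primer anneals here to the top strand with its 3' end pointing upstream.
The product is the template from position 86 through 138 (53 bp).

5'-TAGACCGCCGTCCGGTGATGACCGGGGGCTACTGGTTCTGGATTGGCATTGTT-3'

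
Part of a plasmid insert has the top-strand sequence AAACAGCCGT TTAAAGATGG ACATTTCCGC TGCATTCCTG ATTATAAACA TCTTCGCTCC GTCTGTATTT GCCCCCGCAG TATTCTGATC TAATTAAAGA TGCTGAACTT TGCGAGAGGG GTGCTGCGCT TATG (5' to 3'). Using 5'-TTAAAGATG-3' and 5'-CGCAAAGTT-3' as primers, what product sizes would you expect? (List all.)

104 bp, 21 bp

The forward primer TTAAAGATG matches the top strand at positions 11–19, 94–102.
The reverse primer's reverse complement is AACTTTGCG, matching at positions 106–114.
Each forward site pairs with the reverse site to give a product ending at position 114: sizes 104, 21 bp.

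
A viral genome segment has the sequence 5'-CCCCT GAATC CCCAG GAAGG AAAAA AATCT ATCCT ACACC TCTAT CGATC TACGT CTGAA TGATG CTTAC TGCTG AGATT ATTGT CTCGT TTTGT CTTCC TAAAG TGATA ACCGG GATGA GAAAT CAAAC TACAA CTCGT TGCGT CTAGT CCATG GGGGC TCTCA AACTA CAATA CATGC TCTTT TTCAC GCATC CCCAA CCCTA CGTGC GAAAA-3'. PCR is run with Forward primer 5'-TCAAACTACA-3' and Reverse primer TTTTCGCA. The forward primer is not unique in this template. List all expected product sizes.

91 bp, 53 bp

The forward primer TCAAACTACA matches the top strand at positions 125–134, 163–172.
The reverse primer's reverse complement is TGCGAAAA, matching at positions 208–215.
Each forward site pairs with the reverse site to give a product ending at position 215: sizes 91, 53 bp.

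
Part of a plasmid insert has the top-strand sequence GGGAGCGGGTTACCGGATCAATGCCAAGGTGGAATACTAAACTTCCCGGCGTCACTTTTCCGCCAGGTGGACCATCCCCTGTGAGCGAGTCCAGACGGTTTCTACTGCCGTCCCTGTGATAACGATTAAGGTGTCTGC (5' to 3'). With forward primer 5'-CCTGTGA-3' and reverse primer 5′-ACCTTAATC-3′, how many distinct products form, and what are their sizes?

Two products: 55 bp, 20 bp

The forward primer CCTGTGA matches the top strand at positions 78–84, 113–119.
The reverse primer's reverse complement is GATTAAGGT, matching at positions 124–132.
Each forward site pairs with the reverse site to give a product ending at position 132: sizes 55, 20 bp.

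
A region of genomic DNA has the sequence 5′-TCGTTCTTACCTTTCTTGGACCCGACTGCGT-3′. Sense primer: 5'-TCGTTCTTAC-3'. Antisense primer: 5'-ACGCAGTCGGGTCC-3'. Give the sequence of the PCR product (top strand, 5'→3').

Forward primer TCGTTCTTAC is found on the top strand at positions 1–10.
Reverse complement of the reverse primer: GGACCCGACTGCGT. This occurs on the top strand at positions 18–31.
The product is the template from position 1 through 31 (31 bp).

5'-TCGTTCTTACCTTTCTTGGACCCGACTGCGT-3'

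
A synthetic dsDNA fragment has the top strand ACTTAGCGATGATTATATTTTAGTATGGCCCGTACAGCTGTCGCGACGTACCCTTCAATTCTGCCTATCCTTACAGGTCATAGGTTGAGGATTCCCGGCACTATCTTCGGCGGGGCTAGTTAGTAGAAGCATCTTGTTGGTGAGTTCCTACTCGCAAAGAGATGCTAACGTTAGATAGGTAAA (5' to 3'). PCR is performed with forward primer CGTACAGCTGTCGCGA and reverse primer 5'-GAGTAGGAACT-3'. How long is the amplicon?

Scanning the template, CGTACAGCTGTCGCGA occurs at positions 31–46; this primer anneals to the bottom strand there with its 3' end pointing downstream.
Reverse complement of the reverse primer: AGTTCCTACTC. This occurs on the top strand at positions 143–153.
Product length = (reverse-primer end) − (forward-primer start) + 1 = 153 − 31 + 1 = 123 bp.

123 bp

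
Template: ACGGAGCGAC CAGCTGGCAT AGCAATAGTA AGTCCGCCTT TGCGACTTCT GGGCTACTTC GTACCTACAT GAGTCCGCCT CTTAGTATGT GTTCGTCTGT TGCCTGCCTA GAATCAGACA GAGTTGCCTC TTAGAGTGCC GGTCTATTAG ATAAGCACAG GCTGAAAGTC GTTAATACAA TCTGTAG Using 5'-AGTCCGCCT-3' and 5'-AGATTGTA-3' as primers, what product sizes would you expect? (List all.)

The forward primer AGTCCGCCT matches the top strand at positions 31–39, 72–80.
The reverse primer's reverse complement is TACAATCT, matching at positions 176–183.
Each forward site pairs with the reverse site to give a product ending at position 183: sizes 153, 112 bp.

153 bp, 112 bp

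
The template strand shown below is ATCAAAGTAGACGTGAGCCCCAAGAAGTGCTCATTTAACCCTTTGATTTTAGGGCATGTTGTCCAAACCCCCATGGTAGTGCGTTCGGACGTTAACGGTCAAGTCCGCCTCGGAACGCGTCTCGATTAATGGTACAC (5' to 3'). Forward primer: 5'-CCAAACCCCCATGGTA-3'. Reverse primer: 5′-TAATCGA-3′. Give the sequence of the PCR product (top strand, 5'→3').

Scanning the template, CCAAACCCCCATGGTA occurs at positions 63–78; this primer anneals to the bottom strand there with its 3' end pointing downstream.
Taking the reverse complement of TAATCGA gives TCGATTA, found at positions 122–128 on the template; the primer anneals here to the top strand with its 3' end pointing upstream.
The product is the template from position 63 through 128 (66 bp).

5'-CCAAACCCCCATGGTAGTGCGTTCGGACGTTAACGGTCAAGTCCGCCTCGGAACGCGTCTCGATTA-3'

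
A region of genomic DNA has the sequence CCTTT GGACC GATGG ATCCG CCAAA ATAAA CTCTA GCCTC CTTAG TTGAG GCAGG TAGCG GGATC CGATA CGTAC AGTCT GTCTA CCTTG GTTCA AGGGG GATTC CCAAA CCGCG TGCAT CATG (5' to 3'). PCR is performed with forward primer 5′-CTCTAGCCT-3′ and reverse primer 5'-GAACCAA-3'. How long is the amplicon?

The forward primer matches the template at positions 31–39.
Reverse complement of the reverse primer: TTGGTTC. This occurs on the top strand at positions 88–94.
Product length = (reverse-primer end) − (forward-primer start) + 1 = 94 − 31 + 1 = 64 bp.

64 bp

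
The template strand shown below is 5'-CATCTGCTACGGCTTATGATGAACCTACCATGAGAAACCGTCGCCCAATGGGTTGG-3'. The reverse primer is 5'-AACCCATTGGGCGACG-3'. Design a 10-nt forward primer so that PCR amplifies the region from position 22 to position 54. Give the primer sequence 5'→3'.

The reverse primer's reverse complement CGTCGCCCAATGGGTT matches the template at positions 39–54; the product starts at position 22.
The forward primer is identical to the top strand over positions 22–31: AACCTACCAT.

5'-AACCTACCAT-3'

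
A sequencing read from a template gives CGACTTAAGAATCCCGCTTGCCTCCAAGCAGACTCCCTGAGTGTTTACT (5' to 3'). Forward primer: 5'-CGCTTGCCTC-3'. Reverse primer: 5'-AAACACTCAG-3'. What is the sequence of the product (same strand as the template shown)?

5'-CGCTTGCCTCCAAGCAGACTCCCTGAGTGTTT-3'

Scanning the template, CGCTTGCCTC occurs at positions 15–24; this primer anneals to the bottom strand there with its 3' end pointing downstream.
The reverse primer's reverse complement is CTGAGTGTTT, which matches the template at positions 37–46.
The product is the template from position 15 through 46 (32 bp).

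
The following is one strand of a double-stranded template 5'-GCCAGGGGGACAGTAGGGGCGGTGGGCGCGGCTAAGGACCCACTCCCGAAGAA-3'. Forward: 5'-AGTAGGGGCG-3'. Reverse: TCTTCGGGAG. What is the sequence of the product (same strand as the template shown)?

Scanning the template, AGTAGGGGCG occurs at positions 12–21; this primer anneals to the bottom strand there with its 3' end pointing downstream.
The reverse primer's reverse complement is CTCCCGAAGA, which matches the template at positions 43–52.
The product is the template from position 12 through 52 (41 bp).

5'-AGTAGGGGCGGTGGGCGCGGCTAAGGACCCACTCCCGAAGA-3'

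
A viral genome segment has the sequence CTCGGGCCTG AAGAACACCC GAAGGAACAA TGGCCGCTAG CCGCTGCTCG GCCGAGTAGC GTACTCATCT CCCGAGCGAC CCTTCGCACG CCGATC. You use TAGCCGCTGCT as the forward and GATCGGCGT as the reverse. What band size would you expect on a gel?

Forward primer TAGCCGCTGCT is found on the top strand at positions 38–48.
Reverse complement of the reverse primer: ACGCCGATC. This occurs on the top strand at positions 88–96.
The product runs from position 38 to position 96, so its length is 96 − 38 + 1 = 59 bp.

59 bp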